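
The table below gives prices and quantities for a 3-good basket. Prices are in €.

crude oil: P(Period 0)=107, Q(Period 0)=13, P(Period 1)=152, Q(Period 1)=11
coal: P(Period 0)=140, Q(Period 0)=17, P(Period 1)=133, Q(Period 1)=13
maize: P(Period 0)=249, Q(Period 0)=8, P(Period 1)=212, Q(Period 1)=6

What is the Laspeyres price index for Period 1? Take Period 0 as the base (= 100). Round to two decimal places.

Laspeyres price index uses base-period quantities as weights.
ΣP(Period 1)·Q(Period 0) = 152×13 + 133×17 + 212×8 = 1976 + 2261 + 1696 = 5933
ΣP(Period 0)·Q(Period 0) = 107×13 + 140×17 + 249×8 = 1391 + 2380 + 1992 = 5763
Index = 5933 / 5763 × 100 = 102.9499

102.95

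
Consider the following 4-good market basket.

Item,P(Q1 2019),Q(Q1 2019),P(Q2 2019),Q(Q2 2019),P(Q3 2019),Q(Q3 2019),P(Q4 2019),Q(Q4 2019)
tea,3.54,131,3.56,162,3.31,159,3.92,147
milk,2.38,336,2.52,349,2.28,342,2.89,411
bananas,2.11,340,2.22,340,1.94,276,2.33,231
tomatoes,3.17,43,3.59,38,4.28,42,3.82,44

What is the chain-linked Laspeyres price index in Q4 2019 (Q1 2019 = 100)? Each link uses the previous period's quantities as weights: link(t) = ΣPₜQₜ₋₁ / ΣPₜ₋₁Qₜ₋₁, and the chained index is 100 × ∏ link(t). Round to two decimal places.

115.10

Link Q1 2019→Q2 2019:
ΣP(Q2 2019)Q(Q1 2019) = 3.56×131 + 2.52×336 + 2.22×340 + 3.59×43 = 466.36 + 846.72 + 754.8 + 154.37 = 2222.25
ΣP(Q1 2019)Q(Q1 2019) = 3.54×131 + 2.38×336 + 2.11×340 + 3.17×43 = 463.74 + 799.68 + 717.4 + 136.31 = 2117.13
link = 2222.25/2117.13 = 1.049652
Link Q2 2019→Q3 2019:
ΣP(Q3 2019)Q(Q2 2019) = 3.31×162 + 2.28×349 + 1.94×340 + 4.28×38 = 536.22 + 795.72 + 659.6 + 162.64 = 2154.18
ΣP(Q2 2019)Q(Q2 2019) = 3.56×162 + 2.52×349 + 2.22×340 + 3.59×38 = 576.72 + 879.48 + 754.8 + 136.42 = 2347.42
link = 2154.18/2347.42 = 0.917680
Link Q3 2019→Q4 2019:
ΣP(Q4 2019)Q(Q3 2019) = 3.92×159 + 2.89×342 + 2.33×276 + 3.82×42 = 623.28 + 988.38 + 643.08 + 160.44 = 2415.18
ΣP(Q3 2019)Q(Q3 2019) = 3.31×159 + 2.28×342 + 1.94×276 + 4.28×42 = 526.29 + 779.76 + 535.44 + 179.76 = 2021.25
link = 2415.18/2021.25 = 1.194894
Chained index = 100 × 1.049652 × 0.917680 × 1.194894 = 115.0975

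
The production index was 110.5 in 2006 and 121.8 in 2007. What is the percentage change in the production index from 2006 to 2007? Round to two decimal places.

Change = (121.8 − 110.5) / 110.5 × 100
       = 11.3 / 110.5 × 100 = 10.2262%

10.23%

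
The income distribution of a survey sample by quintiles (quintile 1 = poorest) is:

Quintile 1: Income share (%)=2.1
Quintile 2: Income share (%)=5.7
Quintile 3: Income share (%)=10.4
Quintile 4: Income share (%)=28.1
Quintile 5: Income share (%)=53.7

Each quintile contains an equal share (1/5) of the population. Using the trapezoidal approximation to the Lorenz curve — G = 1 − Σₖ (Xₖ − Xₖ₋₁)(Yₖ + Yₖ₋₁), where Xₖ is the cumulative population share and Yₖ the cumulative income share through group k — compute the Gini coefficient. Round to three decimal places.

0.502

Cumulative income shares Yₖ: 0.0210, 0.0780, 0.1820, 0.4630, 1.0000
Σ (Xₖ−Xₖ₋₁)(Yₖ+Yₖ₋₁) = (1/5)(0.0210+0.0000) + (1/5)(0.0780+0.0210) + (1/5)(0.1820+0.0780) + (1/5)(0.4630+0.1820) + (1/5)(1.0000+0.4630)
  = 0.0042 + 0.0198 + 0.0520 + 0.1290 + 0.2926 = 0.4976
G = 1 − 0.4976 = 0.5024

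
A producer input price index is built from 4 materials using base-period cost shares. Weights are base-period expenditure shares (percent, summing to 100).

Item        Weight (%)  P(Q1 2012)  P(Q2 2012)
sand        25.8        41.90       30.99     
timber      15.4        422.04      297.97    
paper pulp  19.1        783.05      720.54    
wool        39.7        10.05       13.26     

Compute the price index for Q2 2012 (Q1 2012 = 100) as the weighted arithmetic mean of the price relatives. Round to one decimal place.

sand: 25.8 × (30.99/41.90) = 25.8 × 0.739618 = 19.0821
timber: 15.4 × (297.97/422.04) = 15.4 × 0.706023 = 10.8728
paper pulp: 19.1 × (720.54/783.05) = 19.1 × 0.920171 = 17.5753
wool: 39.7 × (13.26/10.05) = 39.7 × 1.319403 = 52.3803
Index = Σ wᵢ·(p₁ᵢ/p₀ᵢ) = 19.0821 + 10.8728 + 17.5753 + 52.3803 = 99.9105

99.9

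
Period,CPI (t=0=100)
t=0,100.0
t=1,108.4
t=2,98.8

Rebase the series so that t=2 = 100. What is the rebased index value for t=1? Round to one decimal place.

109.7

Rebased(t=1) = 108.4 / 98.8 × 100 = 109.7166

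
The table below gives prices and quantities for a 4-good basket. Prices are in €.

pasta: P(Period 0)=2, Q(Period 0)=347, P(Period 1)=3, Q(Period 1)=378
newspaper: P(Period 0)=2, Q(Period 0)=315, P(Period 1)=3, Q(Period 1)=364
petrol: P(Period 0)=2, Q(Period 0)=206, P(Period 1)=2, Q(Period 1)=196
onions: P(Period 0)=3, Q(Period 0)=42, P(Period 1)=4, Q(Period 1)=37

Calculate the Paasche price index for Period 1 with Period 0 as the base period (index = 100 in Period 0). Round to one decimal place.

Paasche price index uses current-period quantities as weights.
ΣP(Period 1)·Q(Period 1) = 3×378 + 3×364 + 2×196 + 4×37 = 1134 + 1092 + 392 + 148 = 2766
ΣP(Period 0)·Q(Period 1) = 2×378 + 2×364 + 2×196 + 3×37 = 756 + 728 + 392 + 111 = 1987
Index = 2766 / 1987 × 100 = 139.2048

139.2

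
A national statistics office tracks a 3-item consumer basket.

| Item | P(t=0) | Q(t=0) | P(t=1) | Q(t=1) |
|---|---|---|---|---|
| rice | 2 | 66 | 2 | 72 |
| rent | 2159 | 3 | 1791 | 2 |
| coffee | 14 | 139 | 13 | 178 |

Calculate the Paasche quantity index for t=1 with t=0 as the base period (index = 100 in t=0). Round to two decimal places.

Paasche quantity index uses current-period prices as weights.
ΣP(t=1)·Q(t=1) = 2×72 + 1791×2 + 13×178 = 144 + 3582 + 2314 = 6040
ΣP(t=1)·Q(t=0) = 2×66 + 1791×3 + 13×139 = 132 + 5373 + 1807 = 7312
Index = 6040 / 7312 × 100 = 82.6039

82.60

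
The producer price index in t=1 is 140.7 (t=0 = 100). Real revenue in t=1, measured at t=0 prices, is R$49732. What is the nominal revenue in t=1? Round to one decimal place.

69972.9

Nominal = Real × (Index/100) = 49732 × (140.7/100)
        = 49732 × 1.407 = 69972.9240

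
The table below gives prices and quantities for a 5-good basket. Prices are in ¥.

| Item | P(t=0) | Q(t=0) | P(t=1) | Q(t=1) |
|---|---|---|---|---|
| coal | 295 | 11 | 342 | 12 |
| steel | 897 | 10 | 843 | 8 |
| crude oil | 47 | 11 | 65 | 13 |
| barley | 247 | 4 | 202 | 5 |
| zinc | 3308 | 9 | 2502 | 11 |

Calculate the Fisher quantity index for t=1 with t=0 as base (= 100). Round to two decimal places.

111.78

Laspeyres component (base-period weights):
ΣP(t=0)Q(t=1) = 295×12 + 897×8 + 47×13 + 247×5 + 3308×11 = 3540 + 7176 + 611 + 1235 + 36388 = 48950
ΣP(t=0)Q(t=0) = 295×11 + 897×10 + 47×11 + 247×4 + 3308×9 = 3245 + 8970 + 517 + 988 + 29772 = 43492
L = 48950 / 43492 × 100 = 112.5494
Paasche component (current-period weights):
ΣP(t=1)Q(t=1) = 342×12 + 843×8 + 65×13 + 202×5 + 2502×11 = 4104 + 6744 + 845 + 1010 + 27522 = 40225
ΣP(t=1)Q(t=0) = 342×11 + 843×10 + 65×11 + 202×4 + 2502×9 = 3762 + 8430 + 715 + 808 + 22518 = 36233
P = 40225 / 36233 × 100 = 111.0176
Fisher = √(L × P) = √(112.5494 × 111.0176) = 111.7809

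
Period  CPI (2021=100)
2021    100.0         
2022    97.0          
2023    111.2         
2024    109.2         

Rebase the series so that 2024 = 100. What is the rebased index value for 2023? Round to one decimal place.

101.8

Rebased(2023) = 111.2 / 109.2 × 100 = 101.8315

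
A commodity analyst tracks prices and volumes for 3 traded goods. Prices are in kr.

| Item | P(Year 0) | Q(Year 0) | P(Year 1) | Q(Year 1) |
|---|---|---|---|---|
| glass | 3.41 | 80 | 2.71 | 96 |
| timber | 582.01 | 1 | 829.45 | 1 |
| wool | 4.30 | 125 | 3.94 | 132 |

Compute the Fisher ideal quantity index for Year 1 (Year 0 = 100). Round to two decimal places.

Laspeyres component (base-period weights):
ΣP(Year 0)Q(Year 1) = 3.41×96 + 582.01×1 + 4.30×132 = 327.36 + 582.01 + 567.6 = 1476.97
ΣP(Year 0)Q(Year 0) = 3.41×80 + 582.01×1 + 4.30×125 = 272.8 + 582.01 + 537.5 = 1392.31
L = 1476.97 / 1392.31 × 100 = 106.0805
Paasche component (current-period weights):
ΣP(Year 1)Q(Year 1) = 2.71×96 + 829.45×1 + 3.94×132 = 260.16 + 829.45 + 520.08 = 1609.69
ΣP(Year 1)Q(Year 0) = 2.71×80 + 829.45×1 + 3.94×125 = 216.8 + 829.45 + 492.5 = 1538.75
P = 1609.69 / 1538.75 × 100 = 104.6102
Fisher = √(L × P) = √(106.0805 × 104.6102) = 105.3428

105.34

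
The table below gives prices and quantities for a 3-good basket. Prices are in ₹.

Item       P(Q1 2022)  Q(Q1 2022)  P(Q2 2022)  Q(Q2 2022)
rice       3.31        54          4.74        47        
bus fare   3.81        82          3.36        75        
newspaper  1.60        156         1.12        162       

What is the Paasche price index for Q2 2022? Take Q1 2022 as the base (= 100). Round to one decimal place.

93.7

Paasche price index uses current-period quantities as weights.
ΣP(Q2 2022)·Q(Q2 2022) = 4.74×47 + 3.36×75 + 1.12×162 = 222.78 + 252 + 181.44 = 656.22
ΣP(Q1 2022)·Q(Q2 2022) = 3.31×47 + 3.81×75 + 1.60×162 = 155.57 + 285.75 + 259.2 = 700.52
Index = 656.22 / 700.52 × 100 = 93.6761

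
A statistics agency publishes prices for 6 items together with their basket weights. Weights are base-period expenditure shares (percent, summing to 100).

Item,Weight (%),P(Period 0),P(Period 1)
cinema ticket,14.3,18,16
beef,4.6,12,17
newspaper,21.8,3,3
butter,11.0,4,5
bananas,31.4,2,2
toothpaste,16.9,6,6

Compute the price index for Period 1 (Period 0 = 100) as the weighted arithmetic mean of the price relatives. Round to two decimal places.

cinema ticket: 14.3 × (16/18) = 14.3 × 0.888889 = 12.7111
beef: 4.6 × (17/12) = 4.6 × 1.416667 = 6.5167
newspaper: 21.8 × (3/3) = 21.8 × 1.000000 = 21.8000
butter: 11.0 × (5/4) = 11.0 × 1.250000 = 13.7500
bananas: 31.4 × (2/2) = 31.4 × 1.000000 = 31.4000
toothpaste: 16.9 × (6/6) = 16.9 × 1.000000 = 16.9000
Index = Σ wᵢ·(p₁ᵢ/p₀ᵢ) = 12.7111 + 6.5167 + 21.8000 + 13.7500 + 31.4000 + 16.9000 = 103.0778

103.08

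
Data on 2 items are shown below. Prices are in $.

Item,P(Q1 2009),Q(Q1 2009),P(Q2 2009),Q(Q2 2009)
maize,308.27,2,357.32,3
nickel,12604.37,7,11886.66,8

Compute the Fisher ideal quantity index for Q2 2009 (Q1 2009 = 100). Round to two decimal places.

Laspeyres component (base-period weights):
ΣP(Q1 2009)Q(Q2 2009) = 308.27×3 + 12604.37×8 = 924.81 + 100834.96 = 101759.77
ΣP(Q1 2009)Q(Q1 2009) = 308.27×2 + 12604.37×7 = 616.54 + 88230.59 = 88847.13
L = 101759.77 / 88847.13 × 100 = 114.5335
Paasche component (current-period weights):
ΣP(Q2 2009)Q(Q2 2009) = 357.32×3 + 11886.66×8 = 1071.96 + 95093.28 = 96165.24
ΣP(Q2 2009)Q(Q1 2009) = 357.32×2 + 11886.66×7 = 714.64 + 83206.62 = 83921.26
P = 96165.24 / 83921.26 × 100 = 114.5898
Fisher = √(L × P) = √(114.5335 × 114.5898) = 114.5617

114.56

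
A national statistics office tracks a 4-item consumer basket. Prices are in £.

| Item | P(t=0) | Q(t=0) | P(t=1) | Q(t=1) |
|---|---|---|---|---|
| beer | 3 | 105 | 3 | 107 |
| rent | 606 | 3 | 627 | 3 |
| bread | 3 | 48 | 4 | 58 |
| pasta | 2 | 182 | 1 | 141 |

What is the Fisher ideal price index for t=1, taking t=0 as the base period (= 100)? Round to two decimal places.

98.27

Laspeyres component (base-period weights):
ΣP(t=1)Q(t=0) = 3×105 + 627×3 + 4×48 + 1×182 = 315 + 1881 + 192 + 182 = 2570
ΣP(t=0)Q(t=0) = 3×105 + 606×3 + 3×48 + 2×182 = 315 + 1818 + 144 + 364 = 2641
L = 2570 / 2641 × 100 = 97.3116
Paasche component (current-period weights):
ΣP(t=1)Q(t=1) = 3×107 + 627×3 + 4×58 + 1×141 = 321 + 1881 + 232 + 141 = 2575
ΣP(t=0)Q(t=1) = 3×107 + 606×3 + 3×58 + 2×141 = 321 + 1818 + 174 + 282 = 2595
P = 2575 / 2595 × 100 = 99.2293
Fisher = √(L × P) = √(97.3116 × 99.2293) = 98.2658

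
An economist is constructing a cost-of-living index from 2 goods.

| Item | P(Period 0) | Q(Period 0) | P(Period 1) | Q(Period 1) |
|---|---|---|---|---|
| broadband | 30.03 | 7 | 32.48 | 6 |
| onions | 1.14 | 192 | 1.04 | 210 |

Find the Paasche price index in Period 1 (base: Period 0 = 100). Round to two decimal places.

98.50

Paasche price index uses current-period quantities as weights.
ΣP(Period 1)·Q(Period 1) = 32.48×6 + 1.04×210 = 194.88 + 218.4 = 413.28
ΣP(Period 0)·Q(Period 1) = 30.03×6 + 1.14×210 = 180.18 + 239.4 = 419.58
Index = 413.28 / 419.58 × 100 = 98.4985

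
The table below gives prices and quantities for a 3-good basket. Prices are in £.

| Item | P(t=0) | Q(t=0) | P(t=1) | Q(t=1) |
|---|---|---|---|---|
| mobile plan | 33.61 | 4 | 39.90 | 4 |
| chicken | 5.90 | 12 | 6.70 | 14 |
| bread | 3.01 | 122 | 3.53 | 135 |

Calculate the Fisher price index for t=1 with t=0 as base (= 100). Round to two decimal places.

Laspeyres component (base-period weights):
ΣP(t=1)Q(t=0) = 39.90×4 + 6.70×12 + 3.53×122 = 159.6 + 80.4 + 430.66 = 670.66
ΣP(t=0)Q(t=0) = 33.61×4 + 5.90×12 + 3.01×122 = 134.44 + 70.8 + 367.22 = 572.46
L = 670.66 / 572.46 × 100 = 117.1540
Paasche component (current-period weights):
ΣP(t=1)Q(t=1) = 39.90×4 + 6.70×14 + 3.53×135 = 159.6 + 93.8 + 476.55 = 729.95
ΣP(t=0)Q(t=1) = 33.61×4 + 5.90×14 + 3.01×135 = 134.44 + 82.6 + 406.35 = 623.39
P = 729.95 / 623.39 × 100 = 117.0936
Fisher = √(L × P) = √(117.1540 × 117.0936) = 117.1238

117.12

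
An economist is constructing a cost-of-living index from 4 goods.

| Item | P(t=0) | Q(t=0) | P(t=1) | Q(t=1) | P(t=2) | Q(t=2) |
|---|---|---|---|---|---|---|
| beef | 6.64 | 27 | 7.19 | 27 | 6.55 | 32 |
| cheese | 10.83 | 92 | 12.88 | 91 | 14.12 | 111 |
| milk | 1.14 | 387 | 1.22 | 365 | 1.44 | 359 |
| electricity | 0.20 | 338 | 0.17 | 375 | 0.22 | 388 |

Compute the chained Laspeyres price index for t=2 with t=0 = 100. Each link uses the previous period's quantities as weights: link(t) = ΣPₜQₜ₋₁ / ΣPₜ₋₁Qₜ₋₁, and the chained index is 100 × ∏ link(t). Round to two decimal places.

125.07

Link t=0→t=1:
ΣP(t=1)Q(t=0) = 7.19×27 + 12.88×92 + 1.22×387 + 0.17×338 = 194.13 + 1184.96 + 472.14 + 57.46 = 1908.69
ΣP(t=0)Q(t=0) = 6.64×27 + 10.83×92 + 1.14×387 + 0.20×338 = 179.28 + 996.36 + 441.18 + 67.6 = 1684.42
link = 1908.69/1684.42 = 1.133144
Link t=1→t=2:
ΣP(t=2)Q(t=1) = 6.55×27 + 14.12×91 + 1.44×365 + 0.22×375 = 176.85 + 1284.92 + 525.6 + 82.5 = 2069.87
ΣP(t=1)Q(t=1) = 7.19×27 + 12.88×91 + 1.22×365 + 0.17×375 = 194.13 + 1172.08 + 445.3 + 63.75 = 1875.26
link = 2069.87/1875.26 = 1.103778
Chained index = 100 × 1.133144 × 1.103778 = 125.0739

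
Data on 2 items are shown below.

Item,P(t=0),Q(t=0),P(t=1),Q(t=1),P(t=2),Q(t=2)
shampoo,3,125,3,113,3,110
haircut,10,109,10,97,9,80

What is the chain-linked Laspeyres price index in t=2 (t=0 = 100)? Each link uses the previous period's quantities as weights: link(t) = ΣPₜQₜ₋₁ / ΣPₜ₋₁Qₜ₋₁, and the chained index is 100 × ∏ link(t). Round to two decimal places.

Link t=0→t=1:
ΣP(t=1)Q(t=0) = 3×125 + 10×109 = 375 + 1090 = 1465
ΣP(t=0)Q(t=0) = 3×125 + 10×109 = 375 + 1090 = 1465
link = 1465/1465 = 1.000000
Link t=1→t=2:
ΣP(t=2)Q(t=1) = 3×113 + 9×97 = 339 + 873 = 1212
ΣP(t=1)Q(t=1) = 3×113 + 10×97 = 339 + 970 = 1309
link = 1212/1309 = 0.925898
Chained index = 100 × 1.000000 × 0.925898 = 92.5898

92.59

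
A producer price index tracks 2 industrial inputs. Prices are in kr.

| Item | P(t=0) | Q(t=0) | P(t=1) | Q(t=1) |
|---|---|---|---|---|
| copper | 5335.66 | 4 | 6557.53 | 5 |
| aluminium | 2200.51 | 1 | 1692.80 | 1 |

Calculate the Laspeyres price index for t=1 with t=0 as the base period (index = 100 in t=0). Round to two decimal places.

Laspeyres price index uses base-period quantities as weights.
ΣP(t=1)·Q(t=0) = 6557.53×4 + 1692.80×1 = 26230.12 + 1692.8 = 27922.92
ΣP(t=0)·Q(t=0) = 5335.66×4 + 2200.51×1 = 21342.64 + 2200.51 = 23543.15
Index = 27922.92 / 23543.15 × 100 = 118.6032

118.60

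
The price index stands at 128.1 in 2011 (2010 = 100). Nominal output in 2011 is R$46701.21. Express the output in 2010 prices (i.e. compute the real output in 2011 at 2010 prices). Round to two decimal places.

36456.84

Real = Nominal ÷ (Index/100) = 46701.21 ÷ (128.1/100)
     = 46701.21 ÷ 1.281 = 36456.8384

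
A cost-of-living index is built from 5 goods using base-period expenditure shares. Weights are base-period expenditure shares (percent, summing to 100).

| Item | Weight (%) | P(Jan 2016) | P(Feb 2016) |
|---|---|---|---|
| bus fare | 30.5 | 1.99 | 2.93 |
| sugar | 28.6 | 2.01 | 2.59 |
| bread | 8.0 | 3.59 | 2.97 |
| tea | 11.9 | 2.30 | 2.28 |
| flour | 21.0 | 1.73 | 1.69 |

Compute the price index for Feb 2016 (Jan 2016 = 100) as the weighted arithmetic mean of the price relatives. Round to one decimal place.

120.7

bus fare: 30.5 × (2.93/1.99) = 30.5 × 1.472362 = 44.9070
sugar: 28.6 × (2.59/2.01) = 28.6 × 1.288557 = 36.8527
bread: 8.0 × (2.97/3.59) = 8.0 × 0.827298 = 6.6184
tea: 11.9 × (2.28/2.30) = 11.9 × 0.991304 = 11.7965
flour: 21.0 × (1.69/1.73) = 21.0 × 0.976879 = 20.5145
Index = Σ wᵢ·(p₁ᵢ/p₀ᵢ) = 44.9070 + 36.8527 + 6.6184 + 11.7965 + 20.5145 = 120.6891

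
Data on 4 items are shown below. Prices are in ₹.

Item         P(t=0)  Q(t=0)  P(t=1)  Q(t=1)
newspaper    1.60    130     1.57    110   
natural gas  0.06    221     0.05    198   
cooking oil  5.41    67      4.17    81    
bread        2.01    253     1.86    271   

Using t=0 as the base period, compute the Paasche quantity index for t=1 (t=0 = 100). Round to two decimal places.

106.15

Paasche quantity index uses current-period prices as weights.
ΣP(t=1)·Q(t=1) = 1.57×110 + 0.05×198 + 4.17×81 + 1.86×271 = 172.7 + 9.9 + 337.77 + 504.06 = 1024.43
ΣP(t=1)·Q(t=0) = 1.57×130 + 0.05×221 + 4.17×67 + 1.86×253 = 204.1 + 11.05 + 279.39 + 470.58 = 965.12
Index = 1024.43 / 965.12 × 100 = 106.1453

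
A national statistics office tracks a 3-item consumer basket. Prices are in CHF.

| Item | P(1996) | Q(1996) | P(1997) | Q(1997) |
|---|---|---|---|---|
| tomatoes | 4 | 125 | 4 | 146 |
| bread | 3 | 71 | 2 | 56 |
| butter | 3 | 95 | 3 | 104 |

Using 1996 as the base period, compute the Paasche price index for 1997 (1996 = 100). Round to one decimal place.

94.7

Paasche price index uses current-period quantities as weights.
ΣP(1997)·Q(1997) = 4×146 + 2×56 + 3×104 = 584 + 112 + 312 = 1008
ΣP(1996)·Q(1997) = 4×146 + 3×56 + 3×104 = 584 + 168 + 312 = 1064
Index = 1008 / 1064 × 100 = 94.7368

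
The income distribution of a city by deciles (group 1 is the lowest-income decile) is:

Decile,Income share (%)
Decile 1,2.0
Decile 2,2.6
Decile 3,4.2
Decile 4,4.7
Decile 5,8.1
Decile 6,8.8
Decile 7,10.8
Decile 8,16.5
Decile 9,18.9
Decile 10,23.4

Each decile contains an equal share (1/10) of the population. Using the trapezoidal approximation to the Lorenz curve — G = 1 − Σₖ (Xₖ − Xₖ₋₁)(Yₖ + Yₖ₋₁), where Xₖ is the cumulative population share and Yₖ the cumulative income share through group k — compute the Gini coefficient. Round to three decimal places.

0.387

Cumulative income shares Yₖ: 0.0200, 0.0460, 0.0880, 0.1350, 0.2160, 0.3040, 0.4120, 0.5770, 0.7660, 1.0000
Σ (Xₖ−Xₖ₋₁)(Yₖ+Yₖ₋₁) = (1/10)(0.0200+0.0000) + (1/10)(0.0460+0.0200) + (1/10)(0.0880+0.0460) + (1/10)(0.1350+0.0880) + (1/10)(0.2160+0.1350) + (1/10)(0.3040+0.2160) + (1/10)(0.4120+0.3040) + (1/10)(0.5770+0.4120) + (1/10)(0.7660+0.5770) + (1/10)(1.0000+0.7660)
  = 0.0020 + 0.0066 + 0.0134 + 0.0223 + 0.0351 + 0.0520 + 0.0716 + 0.0989 + 0.1343 + 0.1766 = 0.6128
G = 1 − 0.6128 = 0.3872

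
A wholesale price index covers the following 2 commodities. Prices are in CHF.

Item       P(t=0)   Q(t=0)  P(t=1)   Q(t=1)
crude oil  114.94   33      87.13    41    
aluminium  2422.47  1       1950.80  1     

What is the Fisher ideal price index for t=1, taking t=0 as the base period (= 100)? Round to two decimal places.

Laspeyres component (base-period weights):
ΣP(t=1)Q(t=0) = 87.13×33 + 1950.80×1 = 2875.29 + 1950.8 = 4826.09
ΣP(t=0)Q(t=0) = 114.94×33 + 2422.47×1 = 3793.02 + 2422.47 = 6215.49
L = 4826.09 / 6215.49 × 100 = 77.6462
Paasche component (current-period weights):
ΣP(t=1)Q(t=1) = 87.13×41 + 1950.80×1 = 3572.33 + 1950.8 = 5523.13
ΣP(t=0)Q(t=1) = 114.94×41 + 2422.47×1 = 4712.54 + 2422.47 = 7135.01
P = 5523.13 / 7135.01 × 100 = 77.4089
Fisher = √(L × P) = √(77.6462 × 77.4089) = 77.5274

77.53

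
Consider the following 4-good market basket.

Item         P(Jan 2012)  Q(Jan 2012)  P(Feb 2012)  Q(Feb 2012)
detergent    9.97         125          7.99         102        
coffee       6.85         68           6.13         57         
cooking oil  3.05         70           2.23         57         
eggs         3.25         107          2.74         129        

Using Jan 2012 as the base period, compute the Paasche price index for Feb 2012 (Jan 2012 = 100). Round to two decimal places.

82.23

Paasche price index uses current-period quantities as weights.
ΣP(Feb 2012)·Q(Feb 2012) = 7.99×102 + 6.13×57 + 2.23×57 + 2.74×129 = 814.98 + 349.41 + 127.11 + 353.46 = 1644.96
ΣP(Jan 2012)·Q(Feb 2012) = 9.97×102 + 6.85×57 + 3.05×57 + 3.25×129 = 1016.94 + 390.45 + 173.85 + 419.25 = 2000.49
Index = 1644.96 / 2000.49 × 100 = 82.2279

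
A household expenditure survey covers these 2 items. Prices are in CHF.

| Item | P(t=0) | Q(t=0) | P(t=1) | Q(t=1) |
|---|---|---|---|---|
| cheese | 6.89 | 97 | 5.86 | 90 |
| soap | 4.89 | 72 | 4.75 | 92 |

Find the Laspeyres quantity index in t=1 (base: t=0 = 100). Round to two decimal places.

104.86

Laspeyres quantity index uses base-period prices as weights.
ΣP(t=0)·Q(t=1) = 6.89×90 + 4.89×92 = 620.1 + 449.88 = 1069.98
ΣP(t=0)·Q(t=0) = 6.89×97 + 4.89×72 = 668.33 + 352.08 = 1020.41
Index = 1069.98 / 1020.41 × 100 = 104.8579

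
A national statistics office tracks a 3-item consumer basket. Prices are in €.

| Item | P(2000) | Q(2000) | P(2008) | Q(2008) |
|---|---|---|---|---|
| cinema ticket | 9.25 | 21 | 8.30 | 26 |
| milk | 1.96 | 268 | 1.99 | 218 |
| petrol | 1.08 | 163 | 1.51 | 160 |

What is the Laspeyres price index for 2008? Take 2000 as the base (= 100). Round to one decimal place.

106.5

Laspeyres price index uses base-period quantities as weights.
ΣP(2008)·Q(2000) = 8.30×21 + 1.99×268 + 1.51×163 = 174.3 + 533.32 + 246.13 = 953.75
ΣP(2000)·Q(2000) = 9.25×21 + 1.96×268 + 1.08×163 = 194.25 + 525.28 + 176.04 = 895.57
Index = 953.75 / 895.57 × 100 = 106.4964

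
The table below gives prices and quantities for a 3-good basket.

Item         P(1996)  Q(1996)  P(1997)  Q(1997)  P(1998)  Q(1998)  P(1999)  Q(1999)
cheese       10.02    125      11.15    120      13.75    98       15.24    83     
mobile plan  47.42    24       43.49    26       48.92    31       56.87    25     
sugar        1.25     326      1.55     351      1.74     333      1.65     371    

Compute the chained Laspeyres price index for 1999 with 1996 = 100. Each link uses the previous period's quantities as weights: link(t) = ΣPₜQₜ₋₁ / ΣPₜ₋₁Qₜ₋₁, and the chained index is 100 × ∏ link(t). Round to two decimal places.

Link 1996→1997:
ΣP(1997)Q(1996) = 11.15×125 + 43.49×24 + 1.55×326 = 1393.75 + 1043.76 + 505.3 = 2942.81
ΣP(1996)Q(1996) = 10.02×125 + 47.42×24 + 1.25×326 = 1252.5 + 1138.08 + 407.5 = 2798.08
link = 2942.81/2798.08 = 1.051725
Link 1997→1998:
ΣP(1998)Q(1997) = 13.75×120 + 48.92×26 + 1.74×351 = 1650 + 1271.92 + 610.74 = 3532.66
ΣP(1997)Q(1997) = 11.15×120 + 43.49×26 + 1.55×351 = 1338 + 1130.74 + 544.05 = 3012.79
link = 3532.66/3012.79 = 1.172554
Link 1998→1999:
ΣP(1999)Q(1998) = 15.24×98 + 56.87×31 + 1.65×333 = 1493.52 + 1762.97 + 549.45 = 3805.94
ΣP(1998)Q(1998) = 13.75×98 + 48.92×31 + 1.74×333 = 1347.5 + 1516.52 + 579.42 = 3443.44
link = 3805.94/3443.44 = 1.105273
Chained index = 100 × 1.051725 × 1.172554 × 1.105273 = 136.3027

136.30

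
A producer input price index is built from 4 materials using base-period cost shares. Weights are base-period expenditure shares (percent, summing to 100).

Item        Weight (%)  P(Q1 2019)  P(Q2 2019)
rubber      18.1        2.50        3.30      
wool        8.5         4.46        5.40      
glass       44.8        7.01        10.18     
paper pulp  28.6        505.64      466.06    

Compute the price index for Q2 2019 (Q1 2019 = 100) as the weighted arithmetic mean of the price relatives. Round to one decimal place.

125.6

rubber: 18.1 × (3.30/2.50) = 18.1 × 1.320000 = 23.8920
wool: 8.5 × (5.40/4.46) = 8.5 × 1.210762 = 10.2915
glass: 44.8 × (10.18/7.01) = 44.8 × 1.452211 = 65.0591
paper pulp: 28.6 × (466.06/505.64) = 28.6 × 0.921723 = 26.3613
Index = Σ wᵢ·(p₁ᵢ/p₀ᵢ) = 23.8920 + 10.2915 + 65.0591 + 26.3613 = 125.6038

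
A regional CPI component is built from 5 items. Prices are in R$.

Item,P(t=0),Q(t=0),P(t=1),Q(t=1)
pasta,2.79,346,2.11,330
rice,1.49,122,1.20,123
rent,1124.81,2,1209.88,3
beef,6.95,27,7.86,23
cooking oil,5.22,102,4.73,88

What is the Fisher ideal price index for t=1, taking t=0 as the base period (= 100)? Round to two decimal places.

Laspeyres component (base-period weights):
ΣP(t=1)Q(t=0) = 2.11×346 + 1.20×122 + 1209.88×2 + 7.86×27 + 4.73×102 = 730.06 + 146.4 + 2419.76 + 212.22 + 482.46 = 3990.9
ΣP(t=0)Q(t=0) = 2.79×346 + 1.49×122 + 1124.81×2 + 6.95×27 + 5.22×102 = 965.34 + 181.78 + 2249.62 + 187.65 + 532.44 = 4116.83
L = 3990.9 / 4116.83 × 100 = 96.9411
Paasche component (current-period weights):
ΣP(t=1)Q(t=1) = 2.11×330 + 1.20×123 + 1209.88×3 + 7.86×23 + 4.73×88 = 696.3 + 147.6 + 3629.64 + 180.78 + 416.24 = 5070.56
ΣP(t=0)Q(t=1) = 2.79×330 + 1.49×123 + 1124.81×3 + 6.95×23 + 5.22×88 = 920.7 + 183.27 + 3374.43 + 159.85 + 459.36 = 5097.61
P = 5070.56 / 5097.61 × 100 = 99.4694
Fisher = √(L × P) = √(96.9411 × 99.4694) = 98.1971

98.20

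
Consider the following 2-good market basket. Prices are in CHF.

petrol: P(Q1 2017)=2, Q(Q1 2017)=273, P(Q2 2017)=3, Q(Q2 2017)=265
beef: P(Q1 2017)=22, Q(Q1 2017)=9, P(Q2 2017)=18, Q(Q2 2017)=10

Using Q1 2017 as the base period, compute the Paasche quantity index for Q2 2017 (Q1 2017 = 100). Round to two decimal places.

99.39

Paasche quantity index uses current-period prices as weights.
ΣP(Q2 2017)·Q(Q2 2017) = 3×265 + 18×10 = 795 + 180 = 975
ΣP(Q2 2017)·Q(Q1 2017) = 3×273 + 18×9 = 819 + 162 = 981
Index = 975 / 981 × 100 = 99.3884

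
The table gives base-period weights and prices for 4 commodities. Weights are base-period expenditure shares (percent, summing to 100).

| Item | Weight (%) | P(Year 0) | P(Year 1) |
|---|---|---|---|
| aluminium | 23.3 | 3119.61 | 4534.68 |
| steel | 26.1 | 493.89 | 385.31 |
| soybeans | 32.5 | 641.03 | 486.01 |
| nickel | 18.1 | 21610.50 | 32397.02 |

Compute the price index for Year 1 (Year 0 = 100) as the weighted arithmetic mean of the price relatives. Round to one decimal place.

106.0

aluminium: 23.3 × (4534.68/3119.61) = 23.3 × 1.453605 = 33.8690
steel: 26.1 × (385.31/493.89) = 26.1 × 0.780153 = 20.3620
soybeans: 32.5 × (486.01/641.03) = 32.5 × 0.758170 = 24.6405
nickel: 18.1 × (32397.02/21610.50) = 18.1 × 1.499133 = 27.1343
Index = Σ wᵢ·(p₁ᵢ/p₀ᵢ) = 33.8690 + 20.3620 + 24.6405 + 27.1343 = 106.0058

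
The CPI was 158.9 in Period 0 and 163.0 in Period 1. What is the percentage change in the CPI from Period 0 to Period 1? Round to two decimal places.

2.58%

Change = (163.0 − 158.9) / 158.9 × 100
       = 4.1 / 158.9 × 100 = 2.5802%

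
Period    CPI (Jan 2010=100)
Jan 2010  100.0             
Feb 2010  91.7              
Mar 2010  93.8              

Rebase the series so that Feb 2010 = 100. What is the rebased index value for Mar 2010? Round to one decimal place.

102.3

Rebased(Mar 2010) = 93.8 / 91.7 × 100 = 102.2901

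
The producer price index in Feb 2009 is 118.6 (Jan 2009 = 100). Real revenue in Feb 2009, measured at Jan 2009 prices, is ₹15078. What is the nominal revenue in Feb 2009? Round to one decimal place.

Nominal = Real × (Index/100) = 15078 × (118.6/100)
        = 15078 × 1.186 = 17882.5080

17882.5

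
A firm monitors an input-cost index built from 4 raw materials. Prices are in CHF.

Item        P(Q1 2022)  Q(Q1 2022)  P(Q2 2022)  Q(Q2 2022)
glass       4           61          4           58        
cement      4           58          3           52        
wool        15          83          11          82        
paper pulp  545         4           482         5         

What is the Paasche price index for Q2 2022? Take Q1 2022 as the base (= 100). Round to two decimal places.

Paasche price index uses current-period quantities as weights.
ΣP(Q2 2022)·Q(Q2 2022) = 4×58 + 3×52 + 11×82 + 482×5 = 232 + 156 + 902 + 2410 = 3700
ΣP(Q1 2022)·Q(Q2 2022) = 4×58 + 4×52 + 15×82 + 545×5 = 232 + 208 + 1230 + 2725 = 4395
Index = 3700 / 4395 × 100 = 84.1866

84.19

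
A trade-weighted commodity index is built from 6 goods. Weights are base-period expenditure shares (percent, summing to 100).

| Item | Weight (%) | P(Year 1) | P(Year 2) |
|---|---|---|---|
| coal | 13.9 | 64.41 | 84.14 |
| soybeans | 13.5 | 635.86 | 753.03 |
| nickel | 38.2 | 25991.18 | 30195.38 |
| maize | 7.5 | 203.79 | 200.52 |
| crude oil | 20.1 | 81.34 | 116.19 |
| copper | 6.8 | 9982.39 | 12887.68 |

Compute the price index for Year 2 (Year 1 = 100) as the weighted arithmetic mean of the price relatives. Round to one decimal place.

coal: 13.9 × (84.14/64.41) = 13.9 × 1.306319 = 18.1578
soybeans: 13.5 × (753.03/635.86) = 13.5 × 1.184270 = 15.9876
nickel: 38.2 × (30195.38/25991.18) = 38.2 × 1.161755 = 44.3790
maize: 7.5 × (200.52/203.79) = 7.5 × 0.983954 = 7.3797
crude oil: 20.1 × (116.19/81.34) = 20.1 × 1.428448 = 28.7118
copper: 6.8 × (12887.68/9982.39) = 6.8 × 1.291042 = 8.7791
Index = Σ wᵢ·(p₁ᵢ/p₀ᵢ) = 18.1578 + 15.9876 + 44.3790 + 7.3797 + 28.7118 + 8.7791 = 123.3951

123.4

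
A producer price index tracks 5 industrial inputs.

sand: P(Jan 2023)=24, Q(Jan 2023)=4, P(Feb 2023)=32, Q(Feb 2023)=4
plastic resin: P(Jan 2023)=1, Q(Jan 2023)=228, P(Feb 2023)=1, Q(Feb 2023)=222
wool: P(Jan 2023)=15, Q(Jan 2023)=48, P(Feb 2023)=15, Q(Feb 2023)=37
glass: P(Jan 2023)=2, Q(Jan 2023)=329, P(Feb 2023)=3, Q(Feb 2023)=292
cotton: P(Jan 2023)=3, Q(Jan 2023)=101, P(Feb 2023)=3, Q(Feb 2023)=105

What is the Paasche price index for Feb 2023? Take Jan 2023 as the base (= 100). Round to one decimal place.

118.3

Paasche price index uses current-period quantities as weights.
ΣP(Feb 2023)·Q(Feb 2023) = 32×4 + 1×222 + 15×37 + 3×292 + 3×105 = 128 + 222 + 555 + 876 + 315 = 2096
ΣP(Jan 2023)·Q(Feb 2023) = 24×4 + 1×222 + 15×37 + 2×292 + 3×105 = 96 + 222 + 555 + 584 + 315 = 1772
Index = 2096 / 1772 × 100 = 118.2844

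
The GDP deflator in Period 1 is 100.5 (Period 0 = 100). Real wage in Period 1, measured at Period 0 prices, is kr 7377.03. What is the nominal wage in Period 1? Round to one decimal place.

7413.9

Nominal = Real × (Index/100) = 7377.03 × (100.5/100)
        = 7377.03 × 1.005 = 7413.9151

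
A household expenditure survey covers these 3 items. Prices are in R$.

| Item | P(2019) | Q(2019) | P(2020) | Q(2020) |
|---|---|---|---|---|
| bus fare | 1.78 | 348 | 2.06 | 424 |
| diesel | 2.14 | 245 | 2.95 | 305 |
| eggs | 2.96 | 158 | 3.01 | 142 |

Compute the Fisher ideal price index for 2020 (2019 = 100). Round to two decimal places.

119.62

Laspeyres component (base-period weights):
ΣP(2020)Q(2019) = 2.06×348 + 2.95×245 + 3.01×158 = 716.88 + 722.75 + 475.58 = 1915.21
ΣP(2019)Q(2019) = 1.78×348 + 2.14×245 + 2.96×158 = 619.44 + 524.3 + 467.68 = 1611.42
L = 1915.21 / 1611.42 × 100 = 118.8523
Paasche component (current-period weights):
ΣP(2020)Q(2020) = 2.06×424 + 2.95×305 + 3.01×142 = 873.44 + 899.75 + 427.42 = 2200.61
ΣP(2019)Q(2020) = 1.78×424 + 2.14×305 + 2.96×142 = 754.72 + 652.7 + 420.32 = 1827.74
P = 2200.61 / 1827.74 × 100 = 120.4006
Fisher = √(L × P) = √(118.8523 × 120.4006) = 119.6240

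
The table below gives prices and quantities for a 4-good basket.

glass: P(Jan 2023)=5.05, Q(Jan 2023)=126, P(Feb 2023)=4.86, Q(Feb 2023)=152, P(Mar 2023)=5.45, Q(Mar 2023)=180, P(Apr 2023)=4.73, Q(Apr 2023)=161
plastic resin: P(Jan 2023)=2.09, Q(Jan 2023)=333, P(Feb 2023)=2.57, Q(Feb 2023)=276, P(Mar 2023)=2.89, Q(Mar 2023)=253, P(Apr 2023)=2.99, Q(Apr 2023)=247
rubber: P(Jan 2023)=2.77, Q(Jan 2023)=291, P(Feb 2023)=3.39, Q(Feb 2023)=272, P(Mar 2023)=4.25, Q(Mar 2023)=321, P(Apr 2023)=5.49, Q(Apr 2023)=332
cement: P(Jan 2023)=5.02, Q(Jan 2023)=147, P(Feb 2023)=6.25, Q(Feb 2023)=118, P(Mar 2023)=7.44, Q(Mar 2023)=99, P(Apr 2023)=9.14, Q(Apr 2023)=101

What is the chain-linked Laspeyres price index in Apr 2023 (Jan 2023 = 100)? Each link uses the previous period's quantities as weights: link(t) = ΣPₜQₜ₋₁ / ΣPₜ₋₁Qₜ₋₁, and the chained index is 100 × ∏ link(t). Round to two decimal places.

Link Jan 2023→Feb 2023:
ΣP(Feb 2023)Q(Jan 2023) = 4.86×126 + 2.57×333 + 3.39×291 + 6.25×147 = 612.36 + 855.81 + 986.49 + 918.75 = 3373.41
ΣP(Jan 2023)Q(Jan 2023) = 5.05×126 + 2.09×333 + 2.77×291 + 5.02×147 = 636.3 + 695.97 + 806.07 + 737.94 = 2876.28
link = 3373.41/2876.28 = 1.172838
Link Feb 2023→Mar 2023:
ΣP(Mar 2023)Q(Feb 2023) = 5.45×152 + 2.89×276 + 4.25×272 + 7.44×118 = 828.4 + 797.64 + 1156 + 877.92 = 3659.96
ΣP(Feb 2023)Q(Feb 2023) = 4.86×152 + 2.57×276 + 3.39×272 + 6.25×118 = 738.72 + 709.32 + 922.08 + 737.5 = 3107.62
link = 3659.96/3107.62 = 1.177737
Link Mar 2023→Apr 2023:
ΣP(Apr 2023)Q(Mar 2023) = 4.73×180 + 2.99×253 + 5.49×321 + 9.14×99 = 851.4 + 756.47 + 1762.29 + 904.86 = 4275.02
ΣP(Mar 2023)Q(Mar 2023) = 5.45×180 + 2.89×253 + 4.25×321 + 7.44×99 = 981 + 731.17 + 1364.25 + 736.56 = 3812.98
link = 4275.02/3812.98 = 1.121176
Chained index = 100 × 1.172838 × 1.177737 × 1.121176 = 154.8674

154.87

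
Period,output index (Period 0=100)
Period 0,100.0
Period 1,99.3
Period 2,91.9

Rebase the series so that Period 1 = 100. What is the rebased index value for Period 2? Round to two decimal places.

92.55

Rebased(Period 2) = 91.9 / 99.3 × 100 = 92.5478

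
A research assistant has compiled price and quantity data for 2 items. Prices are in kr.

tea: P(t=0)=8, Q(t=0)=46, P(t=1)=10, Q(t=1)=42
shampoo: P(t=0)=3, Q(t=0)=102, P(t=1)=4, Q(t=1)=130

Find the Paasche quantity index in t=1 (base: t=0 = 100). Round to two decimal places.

108.29

Paasche quantity index uses current-period prices as weights.
ΣP(t=1)·Q(t=1) = 10×42 + 4×130 = 420 + 520 = 940
ΣP(t=1)·Q(t=0) = 10×46 + 4×102 = 460 + 408 = 868
Index = 940 / 868 × 100 = 108.2949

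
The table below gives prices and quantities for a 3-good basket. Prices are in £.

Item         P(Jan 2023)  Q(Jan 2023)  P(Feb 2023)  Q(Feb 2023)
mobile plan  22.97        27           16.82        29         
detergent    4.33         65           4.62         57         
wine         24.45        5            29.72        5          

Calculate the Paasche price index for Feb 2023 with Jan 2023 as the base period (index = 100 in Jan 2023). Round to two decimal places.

Paasche price index uses current-period quantities as weights.
ΣP(Feb 2023)·Q(Feb 2023) = 16.82×29 + 4.62×57 + 29.72×5 = 487.78 + 263.34 + 148.6 = 899.72
ΣP(Jan 2023)·Q(Feb 2023) = 22.97×29 + 4.33×57 + 24.45×5 = 666.13 + 246.81 + 122.25 = 1035.19
Index = 899.72 / 1035.19 × 100 = 86.9135

86.91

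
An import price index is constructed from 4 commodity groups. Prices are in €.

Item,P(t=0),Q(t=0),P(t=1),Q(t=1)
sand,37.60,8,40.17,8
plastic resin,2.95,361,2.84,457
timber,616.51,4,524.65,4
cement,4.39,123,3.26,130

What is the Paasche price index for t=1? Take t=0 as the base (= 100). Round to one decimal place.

88.4

Paasche price index uses current-period quantities as weights.
ΣP(t=1)·Q(t=1) = 40.17×8 + 2.84×457 + 524.65×4 + 3.26×130 = 321.36 + 1297.88 + 2098.6 + 423.8 = 4141.64
ΣP(t=0)·Q(t=1) = 37.60×8 + 2.95×457 + 616.51×4 + 4.39×130 = 300.8 + 1348.15 + 2466.04 + 570.7 = 4685.69
Index = 4141.64 / 4685.69 × 100 = 88.3891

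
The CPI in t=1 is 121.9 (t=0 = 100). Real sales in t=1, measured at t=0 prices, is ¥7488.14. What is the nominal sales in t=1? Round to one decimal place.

Nominal = Real × (Index/100) = 7488.14 × (121.9/100)
        = 7488.14 × 1.219 = 9128.0427

9128.0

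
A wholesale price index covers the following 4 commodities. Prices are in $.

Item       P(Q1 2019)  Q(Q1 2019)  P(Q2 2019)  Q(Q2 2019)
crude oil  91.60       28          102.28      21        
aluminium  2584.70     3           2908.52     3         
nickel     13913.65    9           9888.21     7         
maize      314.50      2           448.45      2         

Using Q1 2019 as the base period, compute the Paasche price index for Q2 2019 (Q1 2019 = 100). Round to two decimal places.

75.20

Paasche price index uses current-period quantities as weights.
ΣP(Q2 2019)·Q(Q2 2019) = 102.28×21 + 2908.52×3 + 9888.21×7 + 448.45×2 = 2147.88 + 8725.56 + 69217.47 + 896.9 = 80987.81
ΣP(Q1 2019)·Q(Q2 2019) = 91.60×21 + 2584.70×3 + 13913.65×7 + 314.50×2 = 1923.6 + 7754.1 + 97395.55 + 629 = 107702.25
Index = 80987.81 / 107702.25 × 100 = 75.1960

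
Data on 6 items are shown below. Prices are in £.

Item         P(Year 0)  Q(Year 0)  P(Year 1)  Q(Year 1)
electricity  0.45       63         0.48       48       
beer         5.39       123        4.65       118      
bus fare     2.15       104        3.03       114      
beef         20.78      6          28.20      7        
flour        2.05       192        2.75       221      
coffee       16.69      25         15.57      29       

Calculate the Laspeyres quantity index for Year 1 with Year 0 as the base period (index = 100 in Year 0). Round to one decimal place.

Laspeyres quantity index uses base-period prices as weights.
ΣP(Year 0)·Q(Year 1) = 0.45×48 + 5.39×118 + 2.15×114 + 20.78×7 + 2.05×221 + 16.69×29 = 21.6 + 636.02 + 245.1 + 145.46 + 453.05 + 484.01 = 1985.24
ΣP(Year 0)·Q(Year 0) = 0.45×63 + 5.39×123 + 2.15×104 + 20.78×6 + 2.05×192 + 16.69×25 = 28.35 + 662.97 + 223.6 + 124.68 + 393.6 + 417.25 = 1850.45
Index = 1985.24 / 1850.45 × 100 = 107.2842

107.3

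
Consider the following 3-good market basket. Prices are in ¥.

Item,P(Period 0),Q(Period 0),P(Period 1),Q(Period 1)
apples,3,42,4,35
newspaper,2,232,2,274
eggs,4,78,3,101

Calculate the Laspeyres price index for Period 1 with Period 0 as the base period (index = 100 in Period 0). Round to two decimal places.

Laspeyres price index uses base-period quantities as weights.
ΣP(Period 1)·Q(Period 0) = 4×42 + 2×232 + 3×78 = 168 + 464 + 234 = 866
ΣP(Period 0)·Q(Period 0) = 3×42 + 2×232 + 4×78 = 126 + 464 + 312 = 902
Index = 866 / 902 × 100 = 96.0089

96.01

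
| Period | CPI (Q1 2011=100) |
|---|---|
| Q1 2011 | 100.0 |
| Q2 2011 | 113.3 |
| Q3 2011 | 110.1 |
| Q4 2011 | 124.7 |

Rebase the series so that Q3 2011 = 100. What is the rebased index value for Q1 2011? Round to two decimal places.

90.83

Rebased(Q1 2011) = 100.0 / 110.1 × 100 = 90.8265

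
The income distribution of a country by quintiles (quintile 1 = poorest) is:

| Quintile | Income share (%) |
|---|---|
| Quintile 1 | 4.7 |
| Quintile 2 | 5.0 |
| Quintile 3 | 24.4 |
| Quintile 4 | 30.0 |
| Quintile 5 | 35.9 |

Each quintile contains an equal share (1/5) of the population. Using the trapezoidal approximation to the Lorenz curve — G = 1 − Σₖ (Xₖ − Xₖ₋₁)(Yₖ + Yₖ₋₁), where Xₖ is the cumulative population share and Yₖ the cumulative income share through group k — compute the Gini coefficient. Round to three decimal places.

Cumulative income shares Yₖ: 0.0470, 0.0970, 0.3410, 0.6410, 1.0000
Σ (Xₖ−Xₖ₋₁)(Yₖ+Yₖ₋₁) = (1/5)(0.0470+0.0000) + (1/5)(0.0970+0.0470) + (1/5)(0.3410+0.0970) + (1/5)(0.6410+0.3410) + (1/5)(1.0000+0.6410)
  = 0.0094 + 0.0288 + 0.0876 + 0.1964 + 0.3282 = 0.6504
G = 1 − 0.6504 = 0.3496

0.350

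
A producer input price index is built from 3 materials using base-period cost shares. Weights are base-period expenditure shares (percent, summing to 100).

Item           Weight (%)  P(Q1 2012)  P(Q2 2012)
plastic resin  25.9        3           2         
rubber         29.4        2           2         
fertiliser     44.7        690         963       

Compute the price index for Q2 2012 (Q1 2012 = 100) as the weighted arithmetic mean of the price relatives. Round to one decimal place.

plastic resin: 25.9 × (2/3) = 25.9 × 0.666667 = 17.2667
rubber: 29.4 × (2/2) = 29.4 × 1.000000 = 29.4000
fertiliser: 44.7 × (963/690) = 44.7 × 1.395652 = 62.3857
Index = Σ wᵢ·(p₁ᵢ/p₀ᵢ) = 17.2667 + 29.4000 + 62.3857 = 109.0523

109.1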